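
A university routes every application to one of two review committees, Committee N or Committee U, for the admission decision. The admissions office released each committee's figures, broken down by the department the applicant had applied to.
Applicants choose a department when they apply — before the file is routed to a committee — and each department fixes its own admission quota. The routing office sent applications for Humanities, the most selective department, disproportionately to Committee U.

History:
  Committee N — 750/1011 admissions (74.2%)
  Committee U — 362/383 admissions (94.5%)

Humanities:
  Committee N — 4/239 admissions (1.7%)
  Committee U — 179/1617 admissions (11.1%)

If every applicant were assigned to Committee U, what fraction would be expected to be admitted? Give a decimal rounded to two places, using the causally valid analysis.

0.47

The department-specific comparison favours Committee U throughout, but the pooled figures favour Committee N. The question is whether to condition on department.
Department is set before the review committee has any effect — it is not caused by the review committee — and it independently drives the outcome. That makes it a confounder, so the causal comparison is within department levels.
Standardising Committee U to the population department mix: 0.429·362/383 + 0.571·179/1617 = 0.469.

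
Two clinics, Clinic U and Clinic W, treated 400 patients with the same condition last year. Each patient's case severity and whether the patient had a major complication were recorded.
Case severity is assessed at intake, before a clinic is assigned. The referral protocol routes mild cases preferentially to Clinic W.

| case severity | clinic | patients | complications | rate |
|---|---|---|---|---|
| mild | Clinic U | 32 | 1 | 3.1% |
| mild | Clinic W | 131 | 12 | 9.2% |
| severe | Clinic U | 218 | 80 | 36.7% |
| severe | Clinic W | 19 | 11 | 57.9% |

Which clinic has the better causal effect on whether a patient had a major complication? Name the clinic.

Clinic U

Since case severity is a pre-existing factor (not a product of the clinic) and it affects the outcome on its own, it is a confounder. The stratified rates, not the pooled rate, identify the causal effect.
Within each level — mild: 3.1% vs 9.2%; severe: 36.7% vs 57.9% — Clinic U is lower every time.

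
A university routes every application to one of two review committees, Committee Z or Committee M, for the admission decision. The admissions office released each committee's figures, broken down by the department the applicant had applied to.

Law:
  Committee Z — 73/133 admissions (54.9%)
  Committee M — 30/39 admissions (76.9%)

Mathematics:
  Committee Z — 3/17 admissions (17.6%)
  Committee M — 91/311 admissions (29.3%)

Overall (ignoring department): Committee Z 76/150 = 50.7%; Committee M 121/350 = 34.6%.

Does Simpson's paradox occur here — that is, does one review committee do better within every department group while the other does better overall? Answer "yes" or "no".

Within each department level (Law 54.9% vs 76.9%; Mathematics 17.6% vs 29.3%), Committee M has the higher rate every time. Pooled: 50.7% vs 34.6% — Committee Z has the higher rate overall. The two comparisons disagree.

yes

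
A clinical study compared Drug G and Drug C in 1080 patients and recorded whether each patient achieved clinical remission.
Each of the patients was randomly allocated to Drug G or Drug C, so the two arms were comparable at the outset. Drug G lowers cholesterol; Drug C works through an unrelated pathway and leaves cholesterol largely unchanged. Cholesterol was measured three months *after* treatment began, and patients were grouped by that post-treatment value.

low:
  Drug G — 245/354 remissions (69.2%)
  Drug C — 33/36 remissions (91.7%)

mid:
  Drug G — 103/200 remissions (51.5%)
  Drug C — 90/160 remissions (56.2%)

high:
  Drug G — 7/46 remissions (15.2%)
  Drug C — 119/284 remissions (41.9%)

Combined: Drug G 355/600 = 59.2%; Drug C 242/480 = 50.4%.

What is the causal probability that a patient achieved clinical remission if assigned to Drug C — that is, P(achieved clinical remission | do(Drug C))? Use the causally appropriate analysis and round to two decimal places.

0.50

Cholesterol lies on the pathway drug → cholesterol → outcome, so adjusting for it blocks the indirect effect. For the total causal effect of drug, use the unadjusted pooled rates.
So P(outcome | do(Drug C)) is just the pooled rate for Drug C: 242/480 = 0.504.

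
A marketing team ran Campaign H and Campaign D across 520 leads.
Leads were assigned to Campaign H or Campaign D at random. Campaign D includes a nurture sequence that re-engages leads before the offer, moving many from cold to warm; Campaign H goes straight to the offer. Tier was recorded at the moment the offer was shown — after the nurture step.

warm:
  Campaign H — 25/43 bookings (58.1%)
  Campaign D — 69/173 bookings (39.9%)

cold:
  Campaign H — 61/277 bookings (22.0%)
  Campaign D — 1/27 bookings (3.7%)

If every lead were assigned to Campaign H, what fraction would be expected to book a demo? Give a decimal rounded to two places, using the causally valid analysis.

0.27

The distribution of engagement tier is itself part of what the campaign does — it is an intermediate outcome. Holding it fixed would remove that part of the effect; the total effect is the pooled difference.
So P(outcome | do(Campaign H)) is just the pooled rate for Campaign H: 86/320 = 0.269.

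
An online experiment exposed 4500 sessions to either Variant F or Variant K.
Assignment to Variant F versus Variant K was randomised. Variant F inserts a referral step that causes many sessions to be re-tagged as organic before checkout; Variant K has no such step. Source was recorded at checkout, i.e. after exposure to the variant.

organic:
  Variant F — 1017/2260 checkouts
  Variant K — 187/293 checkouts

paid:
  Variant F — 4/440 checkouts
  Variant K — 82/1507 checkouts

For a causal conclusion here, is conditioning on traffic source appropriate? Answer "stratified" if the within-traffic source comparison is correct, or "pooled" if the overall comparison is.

pooled

Traffic source lies on the pathway variant → traffic source → outcome, so adjusting for it blocks the indirect effect. For the total causal effect of variant, use the unadjusted pooled rates.
Pooled: Variant F 37.8% vs Variant K 14.9%; Variant F is higher overall.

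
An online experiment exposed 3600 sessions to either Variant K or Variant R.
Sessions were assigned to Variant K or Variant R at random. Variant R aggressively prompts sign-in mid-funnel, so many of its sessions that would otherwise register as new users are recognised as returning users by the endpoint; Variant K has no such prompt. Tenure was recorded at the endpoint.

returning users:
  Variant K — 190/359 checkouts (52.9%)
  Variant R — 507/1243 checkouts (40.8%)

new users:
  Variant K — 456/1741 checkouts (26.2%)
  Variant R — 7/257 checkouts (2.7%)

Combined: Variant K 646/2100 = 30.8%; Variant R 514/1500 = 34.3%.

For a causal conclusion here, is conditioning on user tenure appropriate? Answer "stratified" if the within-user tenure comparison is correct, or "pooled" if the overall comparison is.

User tenure is recorded after the variant and is itself shifted by it — it sits on the causal path from variant to outcome. Conditioning on a mediator would strip out part of the effect we want; the pooled comparison gives the total causal effect.
Pooled: Variant K 30.8% vs Variant R 34.3%; Variant R is higher overall.

pooled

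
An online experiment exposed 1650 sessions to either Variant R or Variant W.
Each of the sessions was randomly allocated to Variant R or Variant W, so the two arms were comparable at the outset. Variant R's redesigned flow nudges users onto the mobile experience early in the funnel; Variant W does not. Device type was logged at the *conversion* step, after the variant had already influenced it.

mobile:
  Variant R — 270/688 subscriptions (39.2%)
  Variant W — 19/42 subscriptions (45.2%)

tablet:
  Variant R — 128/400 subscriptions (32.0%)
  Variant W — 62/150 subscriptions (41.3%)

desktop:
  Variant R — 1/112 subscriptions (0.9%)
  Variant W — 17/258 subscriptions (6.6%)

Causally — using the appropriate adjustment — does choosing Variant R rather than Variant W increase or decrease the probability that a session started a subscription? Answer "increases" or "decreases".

increases

Device type is downstream of the variant. One should not condition on a consequence of treatment, so the overall rates are the right comparison.
Pooled: Variant R 33.2% vs Variant W 21.8%; Variant R is higher overall.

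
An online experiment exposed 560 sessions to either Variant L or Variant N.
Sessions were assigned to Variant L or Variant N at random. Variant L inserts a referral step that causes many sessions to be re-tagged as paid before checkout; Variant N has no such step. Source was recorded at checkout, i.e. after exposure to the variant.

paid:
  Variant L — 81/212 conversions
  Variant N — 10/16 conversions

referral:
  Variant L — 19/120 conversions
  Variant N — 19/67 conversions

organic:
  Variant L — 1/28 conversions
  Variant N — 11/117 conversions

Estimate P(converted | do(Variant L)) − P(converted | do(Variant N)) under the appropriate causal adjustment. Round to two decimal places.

Traffic source is downstream of the variant. One should not condition on a consequence of treatment, so the overall rates are the right comparison.
The causal difference is the pooled difference: 0.281 − 0.200 = +0.081.

+0.08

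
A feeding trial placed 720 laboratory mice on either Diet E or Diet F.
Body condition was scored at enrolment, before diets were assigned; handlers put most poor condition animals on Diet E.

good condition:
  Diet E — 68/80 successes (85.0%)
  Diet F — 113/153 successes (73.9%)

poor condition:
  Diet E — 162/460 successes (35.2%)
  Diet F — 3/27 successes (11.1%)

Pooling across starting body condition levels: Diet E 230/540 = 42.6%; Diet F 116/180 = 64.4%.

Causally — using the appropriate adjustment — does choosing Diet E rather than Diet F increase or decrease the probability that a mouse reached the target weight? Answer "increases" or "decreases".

Within every starting body condition level Diet E has the higher rate, yet pooled Diet F does — Simpson's reversal.
The imbalance in starting body condition arose from how laboratory mice were allocated, not from anything the diet did; and starting body condition independently affects the outcome. The pooled gap is confounded — condition on starting body condition.
Within each level — good condition: 85.0% vs 73.9%; poor condition: 35.2% vs 11.1% — Diet E is higher every time.

increases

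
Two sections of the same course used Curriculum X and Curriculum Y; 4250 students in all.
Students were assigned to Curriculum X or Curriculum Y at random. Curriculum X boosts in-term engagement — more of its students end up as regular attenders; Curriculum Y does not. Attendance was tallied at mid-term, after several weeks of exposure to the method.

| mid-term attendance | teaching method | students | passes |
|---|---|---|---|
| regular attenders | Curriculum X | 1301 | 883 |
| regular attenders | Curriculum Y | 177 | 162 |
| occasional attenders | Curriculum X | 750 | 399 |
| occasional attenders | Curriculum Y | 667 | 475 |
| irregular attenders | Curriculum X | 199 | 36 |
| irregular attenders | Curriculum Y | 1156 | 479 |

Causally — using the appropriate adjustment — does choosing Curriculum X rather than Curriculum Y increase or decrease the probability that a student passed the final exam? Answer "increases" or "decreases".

increases

Curriculum Y is higher inside every mid-term attendance stratum but Curriculum X is higher in aggregate. Whether to stratify depends on how mid-term attendance relates to the teaching method.
Mid-term attendance lies on the pathway teaching method → mid-term attendance → outcome, so adjusting for it blocks the indirect effect. For the total causal effect of teaching method, use the unadjusted pooled rates.
Pooled: Curriculum X 58.6% vs Curriculum Y 55.8%; Curriculum X is higher overall.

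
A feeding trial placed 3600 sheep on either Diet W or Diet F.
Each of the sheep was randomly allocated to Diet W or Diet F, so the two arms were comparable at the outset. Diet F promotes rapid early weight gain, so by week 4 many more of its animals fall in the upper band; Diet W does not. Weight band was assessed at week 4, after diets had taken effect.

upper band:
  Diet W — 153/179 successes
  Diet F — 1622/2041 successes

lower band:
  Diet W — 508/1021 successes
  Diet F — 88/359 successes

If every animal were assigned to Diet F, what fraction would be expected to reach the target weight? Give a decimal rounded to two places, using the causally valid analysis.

0.71

Diet W is higher inside every week-4 weight band stratum but Diet F is higher in aggregate. Whether to stratify depends on how week-4 weight band relates to the diet.
Week-4 weight band is recorded after the diet and is itself shifted by it — it sits on the causal path from diet to outcome. Conditioning on a mediator would strip out part of the effect we want; the pooled comparison gives the total causal effect.
So P(outcome | do(Diet F)) is just the pooled rate for Diet F: 1710/2400 = 0.713.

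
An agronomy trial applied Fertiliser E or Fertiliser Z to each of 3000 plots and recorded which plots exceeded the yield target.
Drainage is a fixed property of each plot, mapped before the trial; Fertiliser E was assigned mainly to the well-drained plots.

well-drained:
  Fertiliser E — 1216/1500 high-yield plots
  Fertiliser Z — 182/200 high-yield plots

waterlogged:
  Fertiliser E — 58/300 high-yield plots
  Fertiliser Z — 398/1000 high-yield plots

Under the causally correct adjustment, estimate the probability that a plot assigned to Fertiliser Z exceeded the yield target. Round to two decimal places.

The field drainage-specific comparison favours Fertiliser Z throughout, but the pooled figures favour Fertiliser E. The question is whether to condition on field drainage.
Field drainage satisfies the back-door criterion: it is not a descendant of the fertiliser, and it blocks the spurious path from fertiliser to outcome. Adjusting for it (i.e., using the within-field drainage rates) gives the causal effect.
Standardising Fertiliser Z to the population field drainage mix: 0.567·182/200 + 0.433·398/1000 = 0.688.

0.69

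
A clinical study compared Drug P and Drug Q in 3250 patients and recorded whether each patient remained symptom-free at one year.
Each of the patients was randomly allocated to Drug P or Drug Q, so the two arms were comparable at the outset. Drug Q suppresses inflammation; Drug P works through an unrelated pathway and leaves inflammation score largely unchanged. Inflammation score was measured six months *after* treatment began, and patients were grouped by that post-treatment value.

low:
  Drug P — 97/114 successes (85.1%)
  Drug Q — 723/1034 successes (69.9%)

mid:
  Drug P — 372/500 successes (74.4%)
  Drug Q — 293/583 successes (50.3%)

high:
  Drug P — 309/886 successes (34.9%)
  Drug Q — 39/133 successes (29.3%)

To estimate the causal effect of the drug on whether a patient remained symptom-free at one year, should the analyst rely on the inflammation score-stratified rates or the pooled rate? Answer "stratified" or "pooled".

Within every inflammation score level Drug P has the higher rate, yet pooled Drug Q does — Simpson's reversal.
Inflammation score here is a post-treatment variable shaped by the drug; conditioning on it would introduce bias rather than remove it. The overall comparison is the causal one.
Pooled: Drug P 51.9% vs Drug Q 60.3%; Drug Q is higher overall.

pooled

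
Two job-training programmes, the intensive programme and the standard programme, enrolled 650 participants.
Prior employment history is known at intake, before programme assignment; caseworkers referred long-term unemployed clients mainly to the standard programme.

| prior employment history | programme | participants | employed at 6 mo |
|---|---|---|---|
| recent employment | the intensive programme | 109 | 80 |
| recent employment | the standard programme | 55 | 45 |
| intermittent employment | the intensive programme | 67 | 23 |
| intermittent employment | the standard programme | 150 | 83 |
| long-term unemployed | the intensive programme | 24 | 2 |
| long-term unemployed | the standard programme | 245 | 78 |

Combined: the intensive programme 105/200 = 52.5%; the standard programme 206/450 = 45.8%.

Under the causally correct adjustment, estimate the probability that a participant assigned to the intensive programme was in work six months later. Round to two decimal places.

The stratified and pooled comparisons disagree (the standard programme wins within each prior employment history; the intensive programme wins overall), so the answer turns on the causal role of prior employment history.
Nothing the programme does changes prior employment history; the imbalance is an allocation artefact. With prior employment history also predicting the outcome, the pooled figure is confounded, and the within-stratum comparison is the causal one.
Standardising the intensive programme to the population prior employment history mix: 0.252·80/109 + 0.334·23/67 + 0.414·2/24 = 0.334.

0.33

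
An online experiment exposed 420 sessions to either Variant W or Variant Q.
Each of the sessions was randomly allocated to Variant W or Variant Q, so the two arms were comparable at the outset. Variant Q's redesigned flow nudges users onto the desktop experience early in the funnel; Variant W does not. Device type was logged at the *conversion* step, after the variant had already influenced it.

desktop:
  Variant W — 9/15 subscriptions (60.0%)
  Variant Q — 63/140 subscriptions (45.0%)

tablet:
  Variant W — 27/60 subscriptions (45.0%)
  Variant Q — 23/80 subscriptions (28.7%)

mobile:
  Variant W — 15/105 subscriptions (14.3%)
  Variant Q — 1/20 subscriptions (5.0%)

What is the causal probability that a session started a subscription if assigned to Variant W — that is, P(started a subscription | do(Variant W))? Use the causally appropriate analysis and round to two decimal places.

0.28

Device type here is a post-treatment variable shaped by the variant; conditioning on it would introduce bias rather than remove it. The overall comparison is the causal one.
So P(outcome | do(Variant W)) is just the pooled rate for Variant W: 51/180 = 0.283.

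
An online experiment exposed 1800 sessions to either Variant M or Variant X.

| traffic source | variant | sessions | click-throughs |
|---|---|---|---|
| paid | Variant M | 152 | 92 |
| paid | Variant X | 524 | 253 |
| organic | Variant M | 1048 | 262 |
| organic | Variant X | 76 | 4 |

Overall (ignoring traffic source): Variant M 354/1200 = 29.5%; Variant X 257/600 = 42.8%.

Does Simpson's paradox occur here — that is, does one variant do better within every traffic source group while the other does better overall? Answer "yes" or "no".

yes

Within each traffic source level (paid 60.5% vs 48.3%; organic 25.0% vs 5.3%), Variant M has the higher rate every time. Pooled: 29.5% vs 42.8% — Variant X has the higher rate overall. The two comparisons disagree.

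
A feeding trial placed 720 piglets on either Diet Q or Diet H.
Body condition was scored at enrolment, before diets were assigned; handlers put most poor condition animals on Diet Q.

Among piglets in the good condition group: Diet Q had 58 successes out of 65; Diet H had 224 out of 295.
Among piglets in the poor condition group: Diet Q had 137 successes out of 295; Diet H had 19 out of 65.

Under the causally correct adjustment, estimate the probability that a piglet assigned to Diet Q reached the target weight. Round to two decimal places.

0.68

The starting body condition-specific comparison favours Diet Q throughout, but the pooled figures favour Diet H. The question is whether to condition on starting body condition.
Starting body condition differs across diets for reasons unrelated to any effect of the diet itself, and it separately predicts the outcome — a classic confounder. We must compare within starting body condition levels.
Standardising Diet Q to the population starting body condition mix: 0.500·58/65 + 0.500·137/295 = 0.678.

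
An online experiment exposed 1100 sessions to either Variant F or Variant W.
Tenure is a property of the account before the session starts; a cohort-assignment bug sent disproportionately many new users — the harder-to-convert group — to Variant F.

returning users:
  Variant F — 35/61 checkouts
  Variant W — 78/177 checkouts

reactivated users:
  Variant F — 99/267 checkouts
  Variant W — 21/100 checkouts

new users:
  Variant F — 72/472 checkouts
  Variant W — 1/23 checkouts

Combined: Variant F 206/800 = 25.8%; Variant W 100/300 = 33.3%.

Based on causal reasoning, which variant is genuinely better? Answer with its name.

The user tenure-specific comparison favours Variant F throughout, but the pooled figures favour Variant W. The question is whether to condition on user tenure.
User tenure is set before the variant has any effect — it is not caused by the variant — and it independently drives the outcome. That makes it a confounder, so the causal comparison is within user tenure levels.
Within each level — returning users: 57.4% vs 44.1%; reactivated users: 37.1% vs 21.0%; new users: 15.3% vs 4.3% — Variant F is higher every time.

Variant F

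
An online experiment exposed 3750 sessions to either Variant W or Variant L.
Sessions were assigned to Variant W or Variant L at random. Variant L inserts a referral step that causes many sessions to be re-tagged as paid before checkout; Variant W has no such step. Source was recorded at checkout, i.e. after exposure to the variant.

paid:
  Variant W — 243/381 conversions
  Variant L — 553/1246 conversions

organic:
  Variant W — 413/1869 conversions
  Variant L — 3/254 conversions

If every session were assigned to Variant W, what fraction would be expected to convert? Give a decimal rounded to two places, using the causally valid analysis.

The traffic source-specific comparison favours Variant W throughout, but the pooled figures favour Variant L. The question is whether to condition on traffic source.
Traffic source here is a post-treatment variable shaped by the variant; conditioning on it would introduce bias rather than remove it. The overall comparison is the causal one.
So P(outcome | do(Variant W)) is just the pooled rate for Variant W: 656/2250 = 0.292.

0.29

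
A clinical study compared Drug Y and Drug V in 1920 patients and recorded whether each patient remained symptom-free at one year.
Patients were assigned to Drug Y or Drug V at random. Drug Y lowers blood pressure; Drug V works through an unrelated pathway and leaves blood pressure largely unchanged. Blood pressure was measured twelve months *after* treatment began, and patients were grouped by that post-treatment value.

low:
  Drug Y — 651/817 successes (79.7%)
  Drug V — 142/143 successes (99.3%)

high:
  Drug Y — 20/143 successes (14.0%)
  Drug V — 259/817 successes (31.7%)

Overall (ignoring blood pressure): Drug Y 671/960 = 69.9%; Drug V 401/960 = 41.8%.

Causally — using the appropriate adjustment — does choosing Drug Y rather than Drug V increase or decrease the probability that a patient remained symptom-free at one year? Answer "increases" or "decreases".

Blood pressure is downstream of the drug. One should not condition on a consequence of treatment, so the overall rates are the right comparison.
Pooled: Drug Y 69.9% vs Drug V 41.8%; Drug Y is higher overall.

increases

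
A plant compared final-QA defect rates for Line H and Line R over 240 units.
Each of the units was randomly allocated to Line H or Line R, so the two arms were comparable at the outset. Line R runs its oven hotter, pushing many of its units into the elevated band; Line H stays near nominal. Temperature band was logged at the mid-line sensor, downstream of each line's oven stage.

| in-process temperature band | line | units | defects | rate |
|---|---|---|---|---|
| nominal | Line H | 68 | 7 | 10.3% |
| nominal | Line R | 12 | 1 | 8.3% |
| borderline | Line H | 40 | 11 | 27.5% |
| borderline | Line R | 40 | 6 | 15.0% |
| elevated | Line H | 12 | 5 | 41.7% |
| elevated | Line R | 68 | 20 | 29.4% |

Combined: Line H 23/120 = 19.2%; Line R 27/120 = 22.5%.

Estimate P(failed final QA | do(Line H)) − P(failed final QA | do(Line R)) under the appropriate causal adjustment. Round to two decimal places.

In-process temperature band is recorded after the line and is itself shifted by it — it sits on the causal path from line to outcome. Conditioning on a mediator would strip out part of the effect we want; the pooled comparison gives the total causal effect.
The causal difference is the pooled difference: 0.192 − 0.225 = -0.033.

-0.03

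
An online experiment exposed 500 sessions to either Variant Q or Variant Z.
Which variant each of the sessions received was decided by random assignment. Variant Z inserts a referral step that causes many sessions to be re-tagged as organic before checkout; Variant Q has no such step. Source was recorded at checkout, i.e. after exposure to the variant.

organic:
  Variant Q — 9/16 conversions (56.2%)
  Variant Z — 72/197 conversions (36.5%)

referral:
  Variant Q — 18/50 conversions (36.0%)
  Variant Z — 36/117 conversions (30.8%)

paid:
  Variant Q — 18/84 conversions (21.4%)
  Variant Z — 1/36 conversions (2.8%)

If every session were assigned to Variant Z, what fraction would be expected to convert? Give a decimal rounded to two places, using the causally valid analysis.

Stratifying would compare variants among sessions the variants themselves sorted into traffic source groups — a form of selection on an intermediate. The unconditioned pooled rates give the total causal effect.
So P(outcome | do(Variant Z)) is just the pooled rate for Variant Z: 109/350 = 0.311.

0.31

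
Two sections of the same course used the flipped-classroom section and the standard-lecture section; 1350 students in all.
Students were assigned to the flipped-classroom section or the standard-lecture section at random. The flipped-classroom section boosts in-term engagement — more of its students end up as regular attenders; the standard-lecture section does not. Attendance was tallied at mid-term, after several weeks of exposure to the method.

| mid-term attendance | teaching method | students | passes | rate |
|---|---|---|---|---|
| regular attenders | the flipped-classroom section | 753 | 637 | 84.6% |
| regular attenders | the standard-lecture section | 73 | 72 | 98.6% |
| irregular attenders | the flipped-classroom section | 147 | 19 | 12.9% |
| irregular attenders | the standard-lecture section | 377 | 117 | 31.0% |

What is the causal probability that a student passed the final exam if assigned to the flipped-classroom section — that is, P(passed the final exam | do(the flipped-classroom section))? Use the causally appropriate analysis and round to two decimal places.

0.73

the standard-lecture section is higher inside every mid-term attendance stratum but the flipped-classroom section is higher in aggregate. Whether to stratify depends on how mid-term attendance relates to the teaching method.
Mid-term attendance lies on the pathway teaching method → mid-term attendance → outcome, so adjusting for it blocks the indirect effect. For the total causal effect of teaching method, use the unadjusted pooled rates.
So P(outcome | do(the flipped-classroom section)) is just the pooled rate for the flipped-classroom section: 656/900 = 0.729.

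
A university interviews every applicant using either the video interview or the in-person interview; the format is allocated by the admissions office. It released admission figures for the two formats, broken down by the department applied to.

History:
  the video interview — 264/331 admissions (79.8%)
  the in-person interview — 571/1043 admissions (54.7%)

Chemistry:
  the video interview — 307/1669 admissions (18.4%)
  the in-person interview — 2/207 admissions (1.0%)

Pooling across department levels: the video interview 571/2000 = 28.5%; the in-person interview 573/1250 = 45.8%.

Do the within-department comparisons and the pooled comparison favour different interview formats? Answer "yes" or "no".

yes

Within each department level (History 79.8% vs 54.7%; Chemistry 18.4% vs 1.0%), the video interview has the higher rate every time. Pooled: 28.5% vs 45.8% — the in-person interview has the higher rate overall. The two comparisons disagree.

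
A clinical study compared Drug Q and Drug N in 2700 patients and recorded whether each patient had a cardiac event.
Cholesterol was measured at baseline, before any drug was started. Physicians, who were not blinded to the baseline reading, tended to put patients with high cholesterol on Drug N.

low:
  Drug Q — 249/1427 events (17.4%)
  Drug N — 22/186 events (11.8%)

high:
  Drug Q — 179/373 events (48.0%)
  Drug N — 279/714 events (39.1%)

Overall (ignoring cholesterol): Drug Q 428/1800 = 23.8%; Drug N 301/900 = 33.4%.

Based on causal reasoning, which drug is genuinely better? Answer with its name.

Drug N

Within every cholesterol level Drug N has the lower rate, yet pooled Drug Q does — Simpson's reversal.
Nothing the drug does changes cholesterol; the imbalance is an allocation artefact. With cholesterol also predicting the outcome, the pooled figure is confounded, and the within-stratum comparison is the causal one.
Within each level — low: 17.4% vs 11.8%; high: 48.0% vs 39.1% — Drug N is lower every time.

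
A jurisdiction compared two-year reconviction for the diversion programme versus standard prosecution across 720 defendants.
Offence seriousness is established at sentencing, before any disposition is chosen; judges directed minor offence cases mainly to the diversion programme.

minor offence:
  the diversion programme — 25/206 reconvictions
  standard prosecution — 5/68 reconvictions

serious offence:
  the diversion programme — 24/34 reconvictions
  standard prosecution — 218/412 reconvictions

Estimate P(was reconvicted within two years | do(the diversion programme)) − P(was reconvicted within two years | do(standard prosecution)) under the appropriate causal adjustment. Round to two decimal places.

+0.13

Offence seriousness is set before the disposition has any effect — it is not caused by the disposition — and it independently drives the outcome. That makes it a confounder, so the causal comparison is within offence seriousness levels.
Adjusting over the population distribution of offence seriousness: 0.381·(0.121−0.074) + 0.619·(0.706−0.529) = +0.128.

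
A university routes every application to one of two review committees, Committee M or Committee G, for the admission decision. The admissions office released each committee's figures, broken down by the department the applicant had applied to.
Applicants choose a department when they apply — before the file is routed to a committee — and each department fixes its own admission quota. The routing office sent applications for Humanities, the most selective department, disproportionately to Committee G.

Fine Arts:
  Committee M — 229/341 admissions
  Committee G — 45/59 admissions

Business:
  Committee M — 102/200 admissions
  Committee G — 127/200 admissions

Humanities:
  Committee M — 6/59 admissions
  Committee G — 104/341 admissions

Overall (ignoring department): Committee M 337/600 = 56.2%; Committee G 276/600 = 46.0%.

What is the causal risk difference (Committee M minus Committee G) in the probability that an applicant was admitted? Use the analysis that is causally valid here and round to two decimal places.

-0.14

Nothing the review committee does changes department; the imbalance is an allocation artefact. With department also predicting the outcome, the pooled figure is confounded, and the within-stratum comparison is the causal one.
Adjusting over the population distribution of department: 0.333·(0.672−0.763) + 0.333·(0.510−0.635) + 0.333·(0.102−0.305) = -0.140.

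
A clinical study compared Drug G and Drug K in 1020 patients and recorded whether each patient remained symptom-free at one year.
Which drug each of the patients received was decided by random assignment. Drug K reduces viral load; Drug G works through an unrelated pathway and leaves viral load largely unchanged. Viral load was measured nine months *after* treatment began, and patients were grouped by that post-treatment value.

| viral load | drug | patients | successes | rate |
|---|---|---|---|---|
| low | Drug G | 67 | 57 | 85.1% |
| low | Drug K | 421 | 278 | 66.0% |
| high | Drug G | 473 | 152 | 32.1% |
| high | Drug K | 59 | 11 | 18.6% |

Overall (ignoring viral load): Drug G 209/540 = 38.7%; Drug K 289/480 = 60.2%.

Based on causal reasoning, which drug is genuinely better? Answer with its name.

Drug K

Within every viral load level Drug G has the higher rate, yet pooled Drug K does — Simpson's reversal.
Viral load here is a post-treatment variable shaped by the drug; conditioning on it would introduce bias rather than remove it. The overall comparison is the causal one.
Pooled: Drug G 38.7% vs Drug K 60.2%; Drug K is higher overall.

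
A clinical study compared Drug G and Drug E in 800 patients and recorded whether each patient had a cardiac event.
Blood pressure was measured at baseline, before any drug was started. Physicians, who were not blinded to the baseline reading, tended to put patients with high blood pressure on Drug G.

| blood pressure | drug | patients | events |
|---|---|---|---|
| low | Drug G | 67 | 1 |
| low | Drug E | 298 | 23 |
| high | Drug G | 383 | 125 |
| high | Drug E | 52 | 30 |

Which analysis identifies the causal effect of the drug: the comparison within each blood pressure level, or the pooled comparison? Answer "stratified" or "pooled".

stratified

Drug G is lower inside every blood pressure stratum but Drug E is lower in aggregate. Whether to stratify depends on how blood pressure relates to the drug.
The imbalance in blood pressure arose from how patients were allocated, not from anything the drug did; and blood pressure independently affects the outcome. The pooled gap is confounded — condition on blood pressure.
Within each level — low: 1.5% vs 7.7%; high: 32.6% vs 57.7% — Drug G is lower every time.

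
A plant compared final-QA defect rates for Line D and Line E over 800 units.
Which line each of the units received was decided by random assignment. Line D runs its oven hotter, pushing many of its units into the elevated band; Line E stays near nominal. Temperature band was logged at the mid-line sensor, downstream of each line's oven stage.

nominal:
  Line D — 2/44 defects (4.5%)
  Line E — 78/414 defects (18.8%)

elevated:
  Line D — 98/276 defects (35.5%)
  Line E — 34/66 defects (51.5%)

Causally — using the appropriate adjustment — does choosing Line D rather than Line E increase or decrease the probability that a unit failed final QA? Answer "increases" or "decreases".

The stratified and pooled comparisons disagree (Line D wins within each in-process temperature band; Line E wins overall), so the answer turns on the causal role of in-process temperature band.
In-process temperature band here is a post-treatment variable shaped by the line; conditioning on it would introduce bias rather than remove it. The overall comparison is the causal one.
Pooled: Line D 31.2% vs Line E 23.3%; Line E is lower overall.

increases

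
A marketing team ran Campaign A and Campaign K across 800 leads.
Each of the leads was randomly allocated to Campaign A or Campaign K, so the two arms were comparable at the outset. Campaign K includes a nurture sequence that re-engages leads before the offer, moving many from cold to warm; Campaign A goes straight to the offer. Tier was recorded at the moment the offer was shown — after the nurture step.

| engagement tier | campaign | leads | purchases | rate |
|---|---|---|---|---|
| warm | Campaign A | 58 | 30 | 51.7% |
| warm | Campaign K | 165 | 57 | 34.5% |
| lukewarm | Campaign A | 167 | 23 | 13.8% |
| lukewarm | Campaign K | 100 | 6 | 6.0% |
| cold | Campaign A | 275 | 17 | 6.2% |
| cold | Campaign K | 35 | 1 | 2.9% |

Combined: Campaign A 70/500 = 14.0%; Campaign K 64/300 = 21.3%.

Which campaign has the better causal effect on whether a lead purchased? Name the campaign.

Engagement tier is downstream of the campaign. One should not condition on a consequence of treatment, so the overall rates are the right comparison.
Pooled: Campaign A 14.0% vs Campaign K 21.3%; Campaign K is higher overall.

Campaign K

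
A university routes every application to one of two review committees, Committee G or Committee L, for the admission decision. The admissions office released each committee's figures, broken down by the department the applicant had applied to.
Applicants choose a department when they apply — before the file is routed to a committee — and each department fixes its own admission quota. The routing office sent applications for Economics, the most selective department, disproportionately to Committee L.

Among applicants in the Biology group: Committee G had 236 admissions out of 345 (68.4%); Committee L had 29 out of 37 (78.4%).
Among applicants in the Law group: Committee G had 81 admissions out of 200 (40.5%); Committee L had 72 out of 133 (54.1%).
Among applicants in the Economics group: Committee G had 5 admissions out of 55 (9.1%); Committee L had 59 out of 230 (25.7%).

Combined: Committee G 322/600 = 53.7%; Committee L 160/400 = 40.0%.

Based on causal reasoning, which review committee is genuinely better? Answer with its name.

Committee L

The imbalance in department arose from how applicants were allocated, not from anything the review committee did; and department independently affects the outcome. The pooled gap is confounded — condition on department.
Within each level — Biology: 68.4% vs 78.4%; Law: 40.5% vs 54.1%; Economics: 9.1% vs 25.7% — Committee L is higher every time.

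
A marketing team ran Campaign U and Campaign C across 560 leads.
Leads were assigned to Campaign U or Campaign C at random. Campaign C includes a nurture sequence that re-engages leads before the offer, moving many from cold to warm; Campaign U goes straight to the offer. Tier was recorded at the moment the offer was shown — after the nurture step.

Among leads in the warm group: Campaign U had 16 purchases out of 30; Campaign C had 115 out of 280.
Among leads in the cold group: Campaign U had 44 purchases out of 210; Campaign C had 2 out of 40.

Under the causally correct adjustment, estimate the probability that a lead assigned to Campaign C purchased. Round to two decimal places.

Campaign U is higher inside every engagement tier stratum but Campaign C is higher in aggregate. Whether to stratify depends on how engagement tier relates to the campaign.
Engagement tier is downstream of the campaign. One should not condition on a consequence of treatment, so the overall rates are the right comparison.
So P(outcome | do(Campaign C)) is just the pooled rate for Campaign C: 117/320 = 0.366.

0.37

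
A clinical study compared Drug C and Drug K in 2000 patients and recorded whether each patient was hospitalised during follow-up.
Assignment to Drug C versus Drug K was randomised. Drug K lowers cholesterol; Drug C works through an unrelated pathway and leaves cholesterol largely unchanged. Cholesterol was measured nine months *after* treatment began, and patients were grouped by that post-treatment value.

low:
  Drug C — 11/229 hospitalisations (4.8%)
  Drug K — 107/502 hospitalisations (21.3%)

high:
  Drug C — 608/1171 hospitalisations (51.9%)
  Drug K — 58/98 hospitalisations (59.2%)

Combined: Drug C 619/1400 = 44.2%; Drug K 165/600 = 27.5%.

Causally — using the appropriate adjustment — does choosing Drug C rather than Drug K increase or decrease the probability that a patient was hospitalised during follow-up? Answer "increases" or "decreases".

increases

Within every cholesterol level Drug C has the lower rate, yet pooled Drug K does — Simpson's reversal.
Because the drug influences cholesterol, cholesterol is a post-treatment mediator, not a confounder. Stratifying on it would bias the estimate; the causal effect is the crude pooled difference.
Pooled: Drug C 44.2% vs Drug K 27.5%; Drug K is lower overall.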